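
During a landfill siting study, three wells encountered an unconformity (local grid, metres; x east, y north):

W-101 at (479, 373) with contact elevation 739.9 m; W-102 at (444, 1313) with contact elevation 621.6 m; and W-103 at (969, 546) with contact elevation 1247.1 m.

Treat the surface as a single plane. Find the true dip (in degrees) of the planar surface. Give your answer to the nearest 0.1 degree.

46.9°

Let the plane be z = a·x + b·y + c.
W-102−W-101: −35a + 940b = −118.3;  W-103−W-101: 490a + 173b = 507.2.
Solving gives a = 1.06553, b = −0.08618.
Gradient magnitude |∇z| = √(a² + b²) = √(1.13535 + 0.00743) = 1.06901.
True dip = arctan(1.06901) = 46.9°, dipping toward W (azimuth ≈ 275°).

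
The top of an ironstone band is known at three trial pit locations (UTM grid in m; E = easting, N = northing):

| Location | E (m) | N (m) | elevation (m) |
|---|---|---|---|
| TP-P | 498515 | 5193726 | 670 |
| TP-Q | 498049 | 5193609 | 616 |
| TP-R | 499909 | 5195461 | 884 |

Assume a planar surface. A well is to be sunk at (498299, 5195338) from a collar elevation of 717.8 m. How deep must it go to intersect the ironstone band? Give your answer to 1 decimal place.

Two edge vectors: TP-P→TP-Q = (-466, -117, -54), TP-P→TP-R = (1394, 1735, 214).
Normal n = (TP-P→TP-Q) × (TP-P→TP-R) = (68652, 24448, -645412).
So ∂z/∂E = −n_x/n_z = 0.106369265 and ∂z/∂N = −n_y/n_z = 0.037879680.
Intercept c from TP-P: 670 − 53026.67 − 196736.68 = −249093.35.
At (498299, 5195338): z_contact = 53003.70 + 196797.74 − 249093.35 = 708.09 m.
Depth below ground = 717.8 − 708.09 = 9.7 m.

9.7 m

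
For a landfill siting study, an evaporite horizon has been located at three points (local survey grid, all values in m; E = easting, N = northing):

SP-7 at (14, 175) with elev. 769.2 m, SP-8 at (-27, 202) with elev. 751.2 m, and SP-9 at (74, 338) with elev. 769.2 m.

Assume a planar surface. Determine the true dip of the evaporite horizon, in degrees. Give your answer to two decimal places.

20.63°

Two edge vectors: SP-7→SP-8 = (-41, 27, -18), SP-7→SP-9 = (60, 163, 0).
Normal n = (SP-7→SP-8) × (SP-7→SP-9) = (2934, -1080, -8303).
So ∂z/∂E = −n_x/n_z = 0.35337 and ∂z/∂N = −n_y/n_z = −0.13007.
Gradient magnitude |∇z| = √(a² + b²) = √(0.12487 + 0.01692) = 0.37655.
True dip = arctan(0.37655) = 20.63°, dipping toward WNW (azimuth ≈ 290°).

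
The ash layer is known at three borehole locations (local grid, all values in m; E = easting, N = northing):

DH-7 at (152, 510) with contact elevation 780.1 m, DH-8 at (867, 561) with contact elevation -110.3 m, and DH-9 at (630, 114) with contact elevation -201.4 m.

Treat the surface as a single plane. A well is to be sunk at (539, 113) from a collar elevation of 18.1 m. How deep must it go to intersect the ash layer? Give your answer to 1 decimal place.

Two edge vectors: DH-7→DH-8 = (715, 51, -890.4), DH-7→DH-9 = (478, -396, -981.5).
Normal n = (DH-7→DH-8) × (DH-7→DH-9) = (-402654.9, 276161.3, -307518).
So ∂z/∂E = −n_x/n_z = −1.30937 and ∂z/∂N = −n_y/n_z = 0.89803.
Intercept c from DH-7: 780.1 + 199.02 − 458.00 = 521.13.
At (539, 113): z_contact = −705.75 + 101.48 + 521.13 = -83.15 m.
Depth below ground = 18.1 − (-83.15) = 101.2 m.

101.2 m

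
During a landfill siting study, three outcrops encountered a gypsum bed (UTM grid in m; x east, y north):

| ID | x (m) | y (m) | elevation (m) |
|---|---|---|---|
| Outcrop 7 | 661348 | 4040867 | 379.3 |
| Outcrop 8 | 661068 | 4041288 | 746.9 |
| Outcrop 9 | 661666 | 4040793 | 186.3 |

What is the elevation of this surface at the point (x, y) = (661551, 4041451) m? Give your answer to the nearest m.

607 m

Two edge vectors: Outcrop 7→Outcrop 8 = (-280, 421, 367.6), Outcrop 7→Outcrop 9 = (318, -74, -193).
Normal n = (Outcrop 7→Outcrop 8) × (Outcrop 7→Outcrop 9) = (-54050.6, 62856.8, -113158).
So ∂z/∂x = −n_x/n_z = −0.47765602 and ∂z/∂y = −n_y/n_z = 0.55547818.
Intercept c from Outcrop 7: 379.3 + 315896.85 − 2244613.45 = −1928337.30.
At (661551, 4041451): z = −315993.8 + 2244937.8 − 1928337.30 = 606.7 m.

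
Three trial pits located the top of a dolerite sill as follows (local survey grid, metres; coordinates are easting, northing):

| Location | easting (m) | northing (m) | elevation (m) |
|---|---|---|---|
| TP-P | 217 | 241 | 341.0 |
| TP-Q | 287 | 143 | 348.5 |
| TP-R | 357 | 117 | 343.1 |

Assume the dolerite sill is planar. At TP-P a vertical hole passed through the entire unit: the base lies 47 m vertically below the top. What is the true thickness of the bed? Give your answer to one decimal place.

45.8 m

Two edge vectors: TP-P→TP-Q = (70, -98, 7.5), TP-P→TP-R = (140, -124, 2.1).
Normal n = (TP-P→TP-Q) × (TP-P→TP-R) = (724.2, 903, 5040).
So ∂z/∂easting = −n_x/n_z = −0.14369 and ∂z/∂northing = −n_y/n_z = −0.17917.
|∇z| = √(a²+b²) = 0.22967, so dip δ = arctan(0.22967) = 12.93°.
True thickness = vertical thickness × cos δ = 47 × cos 12.93° = 45.8 m.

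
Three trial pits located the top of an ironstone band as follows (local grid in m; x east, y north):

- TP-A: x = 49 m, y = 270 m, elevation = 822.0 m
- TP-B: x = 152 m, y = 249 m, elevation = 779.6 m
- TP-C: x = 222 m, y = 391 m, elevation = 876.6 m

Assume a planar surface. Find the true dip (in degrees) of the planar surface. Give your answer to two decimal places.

40.11°

Two edge vectors: TP-A→TP-B = (103, -21, -42.4), TP-A→TP-C = (173, 121, 54.6).
Normal n = (TP-A→TP-B) × (TP-A→TP-C) = (3983.8, -12959, 16096).
So ∂z/∂x = −n_x/n_z = −0.24750 and ∂z/∂y = −n_y/n_z = 0.80511.
Gradient magnitude |∇z| = √(a² + b²) = √(0.06126 + 0.64820) = 0.84229.
True dip = arctan(0.84229) = 40.11°, dipping toward SSE (azimuth ≈ 163°).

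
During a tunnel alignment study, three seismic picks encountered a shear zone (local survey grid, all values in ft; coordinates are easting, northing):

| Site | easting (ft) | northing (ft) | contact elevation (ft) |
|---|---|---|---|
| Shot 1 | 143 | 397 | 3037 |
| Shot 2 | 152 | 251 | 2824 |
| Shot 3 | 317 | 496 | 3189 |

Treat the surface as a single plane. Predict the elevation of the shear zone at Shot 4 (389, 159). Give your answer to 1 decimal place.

Let the plane be z = a·easting + b·northing + c.
Shot 2−Shot 1: 9a − 146b = −213;  Shot 3−Shot 1: 174a + 99b = 152.
Solving gives a = 0.04202, b = 1.46149.
Then c = 3037 − a·143 − b·397 = 2450.78.
At (389, 159): z = 16.3 + 232.4 + 2450.78 = 2699.5 ft.

2699.5 ft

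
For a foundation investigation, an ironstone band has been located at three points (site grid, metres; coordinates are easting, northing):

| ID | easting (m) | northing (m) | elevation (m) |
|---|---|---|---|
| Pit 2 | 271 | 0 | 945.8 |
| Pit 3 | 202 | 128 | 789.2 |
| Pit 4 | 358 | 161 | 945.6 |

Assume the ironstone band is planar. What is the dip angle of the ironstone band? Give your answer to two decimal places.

52.17°

Let the plane be z = a·easting + b·northing + c.
Pit 3−Pit 2: −69a + 128b = −156.6;  Pit 4−Pit 2: 87a + 161b = −0.2.
Solving gives a = 1.13225, b = −0.61308.
Gradient magnitude |∇z| = √(a² + b²) = √(1.28200 + 0.37587) = 1.28758.
True dip = arctan(1.28758) = 52.17°, dipping toward WNW (azimuth ≈ 298°).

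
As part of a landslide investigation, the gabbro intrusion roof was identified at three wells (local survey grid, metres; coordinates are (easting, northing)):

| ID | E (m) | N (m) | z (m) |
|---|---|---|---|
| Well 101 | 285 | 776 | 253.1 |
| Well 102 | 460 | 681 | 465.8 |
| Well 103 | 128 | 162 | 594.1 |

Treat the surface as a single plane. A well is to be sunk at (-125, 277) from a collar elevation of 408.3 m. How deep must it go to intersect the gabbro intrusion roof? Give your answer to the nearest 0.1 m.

104.7 m

Two edge vectors: Well 101→Well 102 = (175, -95, 212.7), Well 101→Well 103 = (-157, -614, 341).
Normal n = (Well 101→Well 102) × (Well 101→Well 103) = (98202.8, -93068.9, -122365).
So ∂z/∂E = −n_x/n_z = 0.80254 and ∂z/∂N = −n_y/n_z = −0.76058.
Intercept c from Well 101: 253.1 − 228.72 + 590.21 = 614.59.
At (-125, 277): z_contact = −100.32 − 210.68 + 614.59 = 303.59 m.
Depth below ground = 408.3 − 303.59 = 104.7 m.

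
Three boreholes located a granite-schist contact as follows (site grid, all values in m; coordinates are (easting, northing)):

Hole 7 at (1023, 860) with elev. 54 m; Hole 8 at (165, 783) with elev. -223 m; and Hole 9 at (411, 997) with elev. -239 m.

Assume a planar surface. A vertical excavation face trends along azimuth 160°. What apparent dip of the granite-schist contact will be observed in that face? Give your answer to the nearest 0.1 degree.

Let the plane be z = a·E + b·N + c.
Hole 8−Hole 7: −858a − 77b = −277;  Hole 9−Hole 7: −612a + 137b = −293.
Solving gives a = 0.36746, b = −0.49718.
Unit vector along 160° is (sin 160°, cos 160°) = (0.3420, -0.9397).
Slope in that direction = a·(0.3420) + b·(-0.9397) = 0.59287.
Apparent dip = arctan|0.59287| = 30.7° (true dip is 31.7°, so apparent ≤ true as expected).

30.7°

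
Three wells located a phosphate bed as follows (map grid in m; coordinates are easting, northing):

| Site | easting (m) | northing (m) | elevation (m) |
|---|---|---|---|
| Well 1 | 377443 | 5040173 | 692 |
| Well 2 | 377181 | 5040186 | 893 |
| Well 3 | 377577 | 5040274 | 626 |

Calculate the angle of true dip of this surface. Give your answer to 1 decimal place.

39.5°

Two edge vectors: Well 1→Well 2 = (-262, 13, 201), Well 1→Well 3 = (134, 101, -66).
Normal n = (Well 1→Well 2) × (Well 1→Well 3) = (-21159, 9642, -28204).
So ∂z/∂easting = −n_x/n_z = −0.75021 and ∂z/∂northing = −n_y/n_z = 0.34187.
Gradient magnitude |∇z| = √(a² + b²) = √(0.56282 + 0.11687) = 0.82443.
True dip = arctan(0.82443) = 39.5°, dipping toward ESE (azimuth ≈ 114°).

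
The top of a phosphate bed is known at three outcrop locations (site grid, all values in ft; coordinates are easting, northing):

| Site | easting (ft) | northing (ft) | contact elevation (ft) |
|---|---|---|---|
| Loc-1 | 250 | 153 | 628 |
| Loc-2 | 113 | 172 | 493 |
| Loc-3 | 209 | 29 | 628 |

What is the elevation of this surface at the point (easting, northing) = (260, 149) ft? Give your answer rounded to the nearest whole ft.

639 ft

Two edge vectors: Loc-1→Loc-2 = (-137, 19, -135), Loc-1→Loc-3 = (-41, -124, 0).
Normal n = (Loc-1→Loc-2) × (Loc-1→Loc-3) = (-16740, 5535, 17767).
So ∂z/∂easting = −n_x/n_z = 0.94220 and ∂z/∂northing = −n_y/n_z = −0.31153.
Intercept c from Loc-1: 628 − 235.55 + 47.66 = 440.12.
At (260, 149): z = 245.0 − 46.4 + 440.12 = 638.7 ft.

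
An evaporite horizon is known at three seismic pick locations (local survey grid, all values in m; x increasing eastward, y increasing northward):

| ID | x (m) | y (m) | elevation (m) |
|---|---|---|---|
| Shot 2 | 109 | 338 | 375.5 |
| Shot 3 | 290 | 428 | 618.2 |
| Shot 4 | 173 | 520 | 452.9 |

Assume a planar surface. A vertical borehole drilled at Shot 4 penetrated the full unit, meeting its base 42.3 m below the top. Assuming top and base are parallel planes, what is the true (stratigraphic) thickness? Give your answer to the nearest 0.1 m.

24.9 m

Two edge vectors: Shot 2→Shot 3 = (181, 90, 242.7), Shot 2→Shot 4 = (64, 182, 77.4).
Normal n = (Shot 2→Shot 3) × (Shot 2→Shot 4) = (-37205.4, 1523.4, 27182).
So ∂z/∂x = −n_x/n_z = 1.36875 and ∂z/∂y = −n_y/n_z = −0.05604.
|∇z| = √(a²+b²) = 1.36990, so dip δ = arctan(1.36990) = 53.87°.
True thickness = vertical thickness × cos δ = 42.3 × cos 53.87° = 24.9 m.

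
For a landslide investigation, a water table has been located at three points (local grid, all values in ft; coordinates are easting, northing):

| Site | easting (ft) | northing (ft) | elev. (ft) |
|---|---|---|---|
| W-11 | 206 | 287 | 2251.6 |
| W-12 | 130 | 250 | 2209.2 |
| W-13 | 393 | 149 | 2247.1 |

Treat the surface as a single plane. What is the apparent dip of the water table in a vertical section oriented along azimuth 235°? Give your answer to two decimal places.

Let the plane be z = a·easting + b·northing + c.
W-12−W-11: −76a − 37b = −42.4;  W-13−W-11: 187a − 138b = −4.5.
Solving gives a = 0.32658, b = 0.47514.
Unit vector along 235° is (sin 235°, cos 235°) = (-0.8192, -0.5736).
Slope in that direction = a·(-0.8192) + b·(-0.5736) = −0.54005.
Apparent dip = arctan|0.54005| = 28.37° (true dip is 30.0°, so apparent ≤ true as expected).

28.37°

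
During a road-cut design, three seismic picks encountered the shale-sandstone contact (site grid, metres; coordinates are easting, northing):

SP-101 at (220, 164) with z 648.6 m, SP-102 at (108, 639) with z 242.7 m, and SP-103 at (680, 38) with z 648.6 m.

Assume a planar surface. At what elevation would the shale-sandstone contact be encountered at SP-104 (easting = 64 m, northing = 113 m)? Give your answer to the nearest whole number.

734 m

Two edge vectors: SP-101→SP-102 = (-112, 475, -405.9), SP-101→SP-103 = (460, -126, 0).
Normal n = (SP-101→SP-102) × (SP-101→SP-103) = (-51143.4, -186714, -204388).
So ∂z/∂easting = −n_x/n_z = −0.25023 and ∂z/∂northing = −n_y/n_z = −0.91353.
Intercept c from SP-101: 648.6 + 55.05 + 149.82 = 853.47.
At (64, 113): z = −16.0 − 103.2 + 853.47 = 734.2 m.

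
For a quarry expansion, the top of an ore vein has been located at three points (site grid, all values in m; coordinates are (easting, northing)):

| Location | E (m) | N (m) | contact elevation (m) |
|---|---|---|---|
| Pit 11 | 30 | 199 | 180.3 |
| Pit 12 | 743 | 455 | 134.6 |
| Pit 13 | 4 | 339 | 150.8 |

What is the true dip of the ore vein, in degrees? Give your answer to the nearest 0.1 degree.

Two edge vectors: Pit 11→Pit 12 = (713, 256, -45.7), Pit 11→Pit 13 = (-26, 140, -29.5).
Normal n = (Pit 11→Pit 12) × (Pit 11→Pit 13) = (-1154, 22221.7, 106476).
So ∂z/∂E = −n_x/n_z = 0.01084 and ∂z/∂N = −n_y/n_z = −0.20870.
Gradient magnitude |∇z| = √(a² + b²) = √(0.00012 + 0.04356) = 0.20898.
True dip = arctan(0.20898) = 11.8°, dipping toward N (azimuth ≈ 357°).

11.8°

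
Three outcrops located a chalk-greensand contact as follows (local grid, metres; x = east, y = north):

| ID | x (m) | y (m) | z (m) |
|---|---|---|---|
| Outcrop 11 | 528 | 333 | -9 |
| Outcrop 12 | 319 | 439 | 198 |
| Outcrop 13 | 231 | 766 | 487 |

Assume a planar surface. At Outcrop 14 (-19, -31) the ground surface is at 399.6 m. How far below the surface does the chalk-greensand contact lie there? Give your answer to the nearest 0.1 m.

Two edge vectors: Outcrop 11→Outcrop 12 = (-209, 106, 207), Outcrop 11→Outcrop 13 = (-297, 433, 496).
Normal n = (Outcrop 11→Outcrop 12) × (Outcrop 11→Outcrop 13) = (-37055, 42185, -59015).
So ∂z/∂x = −n_x/n_z = −0.62789 and ∂z/∂y = −n_y/n_z = 0.71482.
Intercept c from Outcrop 11: -9 + 331.53 − 238.03 = 84.49.
At (-19, -31): z_contact = 11.93 − 22.16 + 84.49 = 74.26 m.
Depth below ground = 399.6 − 74.26 = 325.3 m.

325.3 m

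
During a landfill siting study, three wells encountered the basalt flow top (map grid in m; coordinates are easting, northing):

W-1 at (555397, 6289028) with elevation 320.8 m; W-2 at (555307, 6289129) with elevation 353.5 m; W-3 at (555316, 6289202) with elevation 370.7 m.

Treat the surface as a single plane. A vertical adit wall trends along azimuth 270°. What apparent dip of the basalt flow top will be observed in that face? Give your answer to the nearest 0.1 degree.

5.0°

Two edge vectors: W-1→W-2 = (-90, 101, 32.7), W-1→W-3 = (-81, 174, 49.9).
Normal n = (W-1→W-2) × (W-1→W-3) = (-649.9, 1842.3, -7479).
So ∂z/∂easting = −n_x/n_z = −0.08690 and ∂z/∂northing = −n_y/n_z = 0.24633.
Unit vector along 270° is (sin 270°, cos 270°) = (-1.0000, -0.0000).
Slope in that direction = a·(-1.0000) + b·(-0.0000) = 0.08690.
Apparent dip = arctan|0.08690| = 5.0° (true dip is 14.6°, so apparent ≤ true as expected).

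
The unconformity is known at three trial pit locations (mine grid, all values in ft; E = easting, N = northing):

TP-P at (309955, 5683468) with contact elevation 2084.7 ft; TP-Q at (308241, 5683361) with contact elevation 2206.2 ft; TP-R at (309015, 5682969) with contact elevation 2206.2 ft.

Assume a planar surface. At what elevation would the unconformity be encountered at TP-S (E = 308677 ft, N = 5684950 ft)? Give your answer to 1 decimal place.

Let the plane be z = a·E + b·N + c.
TP-Q−TP-P: −1714a − 107b = 121.5;  TP-R−TP-P: −940a − 499b = 121.5.
Solving gives a = −0.063108018, b = −0.124606138.
Then c = 2084.7 − a·309955 − b·5683468 = 729840.34.
At (308677, 5684950): z = −19480.0 − 708379.7 + 729840.34 = 1980.7 ft.

1980.7 ft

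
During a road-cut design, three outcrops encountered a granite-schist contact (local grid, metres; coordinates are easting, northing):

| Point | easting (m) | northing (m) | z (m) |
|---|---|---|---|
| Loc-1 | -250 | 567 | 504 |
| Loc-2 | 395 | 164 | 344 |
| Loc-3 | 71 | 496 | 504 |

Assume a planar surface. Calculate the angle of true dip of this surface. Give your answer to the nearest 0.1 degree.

32.2°

Two edge vectors: Loc-1→Loc-2 = (645, -403, -160), Loc-1→Loc-3 = (321, -71, 0).
Normal n = (Loc-1→Loc-2) × (Loc-1→Loc-3) = (-11360, -51360, 83568).
So ∂z/∂easting = −n_x/n_z = 0.13594 and ∂z/∂northing = −n_y/n_z = 0.61459.
Gradient magnitude |∇z| = √(a² + b²) = √(0.01848 + 0.37772) = 0.62944.
True dip = arctan(0.62944) = 32.2°, dipping toward SSW (azimuth ≈ 192°).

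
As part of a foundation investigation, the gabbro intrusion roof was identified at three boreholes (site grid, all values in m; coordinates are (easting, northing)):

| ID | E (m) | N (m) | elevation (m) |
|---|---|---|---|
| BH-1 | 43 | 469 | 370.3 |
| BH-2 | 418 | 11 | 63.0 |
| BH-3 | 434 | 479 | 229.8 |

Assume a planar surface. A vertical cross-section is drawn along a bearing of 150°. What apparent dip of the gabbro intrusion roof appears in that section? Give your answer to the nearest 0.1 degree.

26.7°

Two edge vectors: BH-1→BH-2 = (375, -458, -307.3), BH-1→BH-3 = (391, 10, -140.5).
Normal n = (BH-1→BH-2) × (BH-1→BH-3) = (67422, -67466.8, 182828).
So ∂z/∂E = −n_x/n_z = −0.36877 and ∂z/∂N = −n_y/n_z = 0.36902.
Unit vector along 150° is (sin 150°, cos 150°) = (0.5000, -0.8660).
Slope in that direction = a·(0.5000) + b·(-0.8660) = −0.50397.
Apparent dip = arctan|0.50397| = 26.7° (true dip is 27.6°, so apparent ≤ true as expected).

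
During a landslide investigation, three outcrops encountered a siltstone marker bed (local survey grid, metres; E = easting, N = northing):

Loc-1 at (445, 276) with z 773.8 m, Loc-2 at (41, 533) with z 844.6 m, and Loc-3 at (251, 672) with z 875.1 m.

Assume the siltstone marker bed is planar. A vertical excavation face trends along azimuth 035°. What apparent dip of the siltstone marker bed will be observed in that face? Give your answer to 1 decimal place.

10.9°

Let the plane be z = a·E + b·N + c.
Loc-2−Loc-1: −404a + 257b = 70.8;  Loc-3−Loc-1: −194a + 396b = 101.3.
Solving gives a = −0.01819, b = 0.24690.
Unit vector along 035° is (sin 35°, cos 35°) = (0.5736, 0.8192).
Slope in that direction = a·(0.5736) + b·(0.8192) = 0.19182.
Apparent dip = arctan|0.19182| = 10.9° (true dip is 13.9°, so apparent ≤ true as expected).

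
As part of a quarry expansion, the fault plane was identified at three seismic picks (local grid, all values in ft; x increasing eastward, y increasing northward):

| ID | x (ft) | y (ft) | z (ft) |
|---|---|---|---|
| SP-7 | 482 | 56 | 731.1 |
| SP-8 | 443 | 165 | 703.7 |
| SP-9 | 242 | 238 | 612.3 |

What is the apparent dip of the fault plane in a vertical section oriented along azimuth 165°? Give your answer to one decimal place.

11.7°

Let the plane be z = a·x + b·y + c.
SP-8−SP-7: −39a + 109b = −27.4;  SP-9−SP-7: −240a + 182b = −118.8.
Solving gives a = 0.41771, b = −0.10192.
Unit vector along 165° is (sin 165°, cos 165°) = (0.2588, -0.9659).
Slope in that direction = a·(0.2588) + b·(-0.9659) = 0.20656.
Apparent dip = arctan|0.20656| = 11.7° (true dip is 23.3°, so apparent ≤ true as expected).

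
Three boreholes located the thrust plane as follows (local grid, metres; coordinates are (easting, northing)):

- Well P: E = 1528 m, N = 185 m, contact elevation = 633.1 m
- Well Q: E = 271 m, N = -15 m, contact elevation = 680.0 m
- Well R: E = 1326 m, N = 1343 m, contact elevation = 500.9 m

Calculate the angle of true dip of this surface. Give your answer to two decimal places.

6.78°

Two edge vectors: Well P→Well Q = (-1257, -200, 46.9), Well P→Well R = (-202, 1158, -132.2).
Normal n = (Well P→Well Q) × (Well P→Well R) = (-27870.2, -175649.2, -1496006).
So ∂z/∂E = −n_x/n_z = −0.01863 and ∂z/∂N = −n_y/n_z = −0.11741.
Gradient magnitude |∇z| = √(a² + b²) = √(0.00035 + 0.01379) = 0.11888.
True dip = arctan(0.11888) = 6.78°, dipping toward N (azimuth ≈ 009°).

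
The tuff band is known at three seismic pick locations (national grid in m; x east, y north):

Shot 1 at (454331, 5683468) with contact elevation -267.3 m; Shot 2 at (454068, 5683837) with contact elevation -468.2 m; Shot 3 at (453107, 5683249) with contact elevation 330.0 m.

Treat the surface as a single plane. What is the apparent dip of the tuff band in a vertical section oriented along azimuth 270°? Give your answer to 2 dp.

19.11°

Two edge vectors: Shot 1→Shot 2 = (-263, 369, -200.9), Shot 1→Shot 3 = (-1224, -219, 597.3).
Normal n = (Shot 1→Shot 2) × (Shot 1→Shot 3) = (176406.6, 402991.5, 509253).
So ∂z/∂x = −n_x/n_z = −0.34640 and ∂z/∂y = −n_y/n_z = −0.79134.
Unit vector along 270° is (sin 270°, cos 270°) = (-1.0000, -0.0000).
Slope in that direction = a·(-1.0000) + b·(-0.0000) = 0.34640.
Apparent dip = arctan|0.34640| = 19.11° (true dip is 40.8°, so apparent ≤ true as expected).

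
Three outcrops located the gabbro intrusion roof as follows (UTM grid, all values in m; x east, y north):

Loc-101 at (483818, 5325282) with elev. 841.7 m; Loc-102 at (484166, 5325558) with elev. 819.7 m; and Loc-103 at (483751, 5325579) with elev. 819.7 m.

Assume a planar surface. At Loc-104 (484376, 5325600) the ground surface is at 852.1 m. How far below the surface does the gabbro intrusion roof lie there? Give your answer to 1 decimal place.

36.3 m

Two edge vectors: Loc-101→Loc-102 = (348, 276, -22), Loc-101→Loc-103 = (-67, 297, -22).
Normal n = (Loc-101→Loc-102) × (Loc-101→Loc-103) = (462, 9130, 121848).
So ∂z/∂x = −n_x/n_z = −0.003791609 and ∂z/∂y = −n_y/n_z = −0.074929420.
Intercept c from Loc-101: 841.7 + 1834.45 + 399020.29 = 401696.44.
At (484376, 5325600): z_contact = −1836.56 − 399044.12 + 401696.44 = 815.76 m.
Depth below ground = 852.1 − 815.76 = 36.3 m.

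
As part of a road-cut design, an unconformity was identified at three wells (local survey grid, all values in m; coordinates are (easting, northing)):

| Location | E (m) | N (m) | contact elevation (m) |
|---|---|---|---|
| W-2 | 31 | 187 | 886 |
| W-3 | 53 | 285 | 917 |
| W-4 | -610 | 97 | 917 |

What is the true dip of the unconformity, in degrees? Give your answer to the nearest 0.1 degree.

19.3°

Let the plane be z = a·E + b·N + c.
W-3−W-2: 22a + 98b = 31;  W-4−W-2: −641a − 90b = 31.
Solving gives a = −0.09580, b = 0.33783.
Gradient magnitude |∇z| = √(a² + b²) = √(0.00918 + 0.11413) = 0.35115.
True dip = arctan(0.35115) = 19.3°, dipping toward SSE (azimuth ≈ 164°).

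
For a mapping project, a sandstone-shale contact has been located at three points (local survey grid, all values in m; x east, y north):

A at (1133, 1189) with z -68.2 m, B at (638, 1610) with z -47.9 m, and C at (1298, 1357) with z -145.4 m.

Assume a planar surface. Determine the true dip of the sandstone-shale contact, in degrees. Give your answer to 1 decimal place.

Two edge vectors: A→B = (-495, 421, 20.3), A→C = (165, 168, -77.2).
Normal n = (A→B) × (A→C) = (-35911.6, -34864.5, -152625).
So ∂z/∂x = −n_x/n_z = −0.23529 and ∂z/∂y = −n_y/n_z = −0.22843.
Gradient magnitude |∇z| = √(a² + b²) = √(0.05536 + 0.05218) = 0.32794.
True dip = arctan(0.32794) = 18.2°, dipping toward NE (azimuth ≈ 046°).

18.2°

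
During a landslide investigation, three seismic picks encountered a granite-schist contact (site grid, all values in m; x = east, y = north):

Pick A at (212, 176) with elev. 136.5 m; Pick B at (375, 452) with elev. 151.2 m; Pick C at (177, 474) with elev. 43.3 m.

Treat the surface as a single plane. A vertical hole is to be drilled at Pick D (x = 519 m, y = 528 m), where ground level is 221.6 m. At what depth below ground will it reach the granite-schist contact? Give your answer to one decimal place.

15.1 m

Let the plane be z = a·x + b·y + c.
Pick B−Pick A: 163a + 276b = 14.7;  Pick C−Pick A: −35a + 298b = −93.2.
Solving gives a = 0.51695, b = −0.25204.
Then c = 136.5 − a·212 − b·176 = 71.27.
At (519, 528): z_contact = 268.29 − 133.08 + 71.27 = 206.49 m.
Depth below ground = 221.6 − 206.49 = 15.1 m.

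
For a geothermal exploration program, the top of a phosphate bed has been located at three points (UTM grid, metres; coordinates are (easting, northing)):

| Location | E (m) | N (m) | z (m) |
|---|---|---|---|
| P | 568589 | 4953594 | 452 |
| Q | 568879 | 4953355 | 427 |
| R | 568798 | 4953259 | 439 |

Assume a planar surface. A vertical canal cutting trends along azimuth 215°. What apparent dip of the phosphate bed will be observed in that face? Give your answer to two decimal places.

Two edge vectors: P→Q = (290, -239, -25), P→R = (209, -335, -13).
Normal n = (P→Q) × (P→R) = (-5268, -1455, -47199).
So ∂z/∂E = −n_x/n_z = −0.11161 and ∂z/∂N = −n_y/n_z = −0.03083.
Unit vector along 215° is (sin 215°, cos 215°) = (-0.5736, -0.8192).
Slope in that direction = a·(-0.5736) + b·(-0.8192) = 0.08927.
Apparent dip = arctan|0.08927| = 5.10° (true dip is 6.6°, so apparent ≤ true as expected).

5.10°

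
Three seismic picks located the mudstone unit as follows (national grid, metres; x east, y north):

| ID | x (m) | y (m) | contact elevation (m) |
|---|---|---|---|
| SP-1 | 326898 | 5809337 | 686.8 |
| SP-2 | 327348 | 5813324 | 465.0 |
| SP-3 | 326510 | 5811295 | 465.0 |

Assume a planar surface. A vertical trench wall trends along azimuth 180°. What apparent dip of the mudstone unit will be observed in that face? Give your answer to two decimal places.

Two edge vectors: SP-1→SP-2 = (450, 3987, -221.8), SP-1→SP-3 = (-388, 1958, -221.8).
Normal n = (SP-1→SP-2) × (SP-1→SP-3) = (-450032.2, 185868.4, 2428056).
So ∂z/∂x = −n_x/n_z = 0.18535 and ∂z/∂y = −n_y/n_z = −0.07655.
Unit vector along 180° is (sin 180°, cos 180°) = (0.0000, -1.0000).
Slope in that direction = a·(0.0000) + b·(-1.0000) = 0.07655.
Apparent dip = arctan|0.07655| = 4.38° (true dip is 11.3°, so apparent ≤ true as expected).

4.38°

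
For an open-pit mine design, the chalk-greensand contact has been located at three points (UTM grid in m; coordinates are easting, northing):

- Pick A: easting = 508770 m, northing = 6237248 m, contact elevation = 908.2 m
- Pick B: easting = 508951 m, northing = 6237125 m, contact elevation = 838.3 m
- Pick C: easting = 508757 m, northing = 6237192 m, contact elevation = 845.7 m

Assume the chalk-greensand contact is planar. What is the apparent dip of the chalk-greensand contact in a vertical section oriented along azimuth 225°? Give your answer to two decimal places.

Let the plane be z = a·easting + b·northing + c.
Pick B−Pick A: 181a − 123b = −69.9;  Pick C−Pick A: −13a − 56b = −62.5.
Solving gives a = 0.32153, b = 1.04143.
Unit vector along 225° is (sin 225°, cos 225°) = (-0.7071, -0.7071).
Slope in that direction = a·(-0.7071) + b·(-0.7071) = −0.96376.
Apparent dip = arctan|0.96376| = 43.94° (true dip is 47.5°, so apparent ≤ true as expected).

43.94°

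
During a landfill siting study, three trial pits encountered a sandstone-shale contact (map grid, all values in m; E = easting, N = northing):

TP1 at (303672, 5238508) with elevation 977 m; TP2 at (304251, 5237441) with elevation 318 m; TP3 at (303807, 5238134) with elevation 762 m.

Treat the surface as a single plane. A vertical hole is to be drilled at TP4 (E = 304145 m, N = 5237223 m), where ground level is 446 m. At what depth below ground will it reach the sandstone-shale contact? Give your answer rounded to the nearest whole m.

210 m

Let the plane be z = a·E + b·N + c.
TP2−TP1: 579a − 1067b = −659;  TP3−TP1: 135a − 374b = −215.
Solving gives a = −0.23532089, b = 0.48992428.
Then c = 977 − a·303672 − b·5238508 = −2494034.88.
At (304145, 5237223): z_contact = −71571.7 + 2565842.7 − 2494034.88 = 236.1 m.
Depth below ground = 446 − 236.1 = 210 m.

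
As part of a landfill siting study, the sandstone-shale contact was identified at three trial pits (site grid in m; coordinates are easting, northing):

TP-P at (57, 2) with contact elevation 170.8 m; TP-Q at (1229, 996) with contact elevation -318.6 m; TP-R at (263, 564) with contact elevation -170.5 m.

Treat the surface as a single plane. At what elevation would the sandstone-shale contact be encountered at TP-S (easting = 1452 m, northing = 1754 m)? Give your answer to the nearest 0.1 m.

Two edge vectors: TP-P→TP-Q = (1172, 994, -489.4), TP-P→TP-R = (206, 562, -341.3).
Normal n = (TP-P→TP-Q) × (TP-P→TP-R) = (-64209.4, 299187.2, 453900).
So ∂z/∂easting = −n_x/n_z = 0.141462 and ∂z/∂northing = −n_y/n_z = −0.659148.
Intercept c from TP-P: 170.8 − 8.06 + 1.32 = 164.05.
At (1452, 1754): z = 205.4 − 1156.1 + 164.05 = -786.7 m.

-786.7 m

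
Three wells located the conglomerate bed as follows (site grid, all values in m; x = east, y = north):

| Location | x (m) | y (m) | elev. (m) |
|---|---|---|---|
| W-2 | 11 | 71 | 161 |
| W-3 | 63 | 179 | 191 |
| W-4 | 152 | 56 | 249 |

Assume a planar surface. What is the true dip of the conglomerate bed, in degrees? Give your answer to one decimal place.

Two edge vectors: W-2→W-3 = (52, 108, 30), W-2→W-4 = (141, -15, 88).
Normal n = (W-2→W-3) × (W-2→W-4) = (9954, -346, -16008).
So ∂z/∂x = −n_x/n_z = 0.62181 and ∂z/∂y = −n_y/n_z = −0.02161.
Gradient magnitude |∇z| = √(a² + b²) = √(0.38665 + 0.00047) = 0.62219.
True dip = arctan(0.62219) = 31.9°, dipping toward W (azimuth ≈ 272°).

31.9°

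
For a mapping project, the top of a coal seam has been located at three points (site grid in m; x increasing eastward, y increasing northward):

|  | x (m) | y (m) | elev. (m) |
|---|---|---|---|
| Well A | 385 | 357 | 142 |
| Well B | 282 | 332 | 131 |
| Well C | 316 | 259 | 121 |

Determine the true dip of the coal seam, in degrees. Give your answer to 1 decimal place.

10.2°

Let the plane be z = a·x + b·y + c.
Well B−Well A: −103a − 25b = −11;  Well C−Well A: −69a − 98b = −21.
Solving gives a = 0.06608, b = 0.16776.
Gradient magnitude |∇z| = √(a² + b²) = √(0.00437 + 0.02814) = 0.18031.
True dip = arctan(0.18031) = 10.2°, dipping toward SSW (azimuth ≈ 201°).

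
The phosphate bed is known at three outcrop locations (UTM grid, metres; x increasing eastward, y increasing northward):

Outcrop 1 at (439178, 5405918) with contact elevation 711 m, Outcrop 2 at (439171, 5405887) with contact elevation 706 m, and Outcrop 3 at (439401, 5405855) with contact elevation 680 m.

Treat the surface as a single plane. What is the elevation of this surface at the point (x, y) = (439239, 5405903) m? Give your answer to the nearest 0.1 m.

702.9 m

Let the plane be z = a·x + b·y + c.
Outcrop 2−Outcrop 1: −7a − 31b = −5;  Outcrop 3−Outcrop 1: 223a − 63b = −31.
Solving gives a = −0.087843351, b = 0.181125918.
Then c = 711 − a·439178 − b·5405918 = −939861.99.
At (439239, 5405903): z = −38584.2 + 979149.1 − 939861.99 = 702.9 m.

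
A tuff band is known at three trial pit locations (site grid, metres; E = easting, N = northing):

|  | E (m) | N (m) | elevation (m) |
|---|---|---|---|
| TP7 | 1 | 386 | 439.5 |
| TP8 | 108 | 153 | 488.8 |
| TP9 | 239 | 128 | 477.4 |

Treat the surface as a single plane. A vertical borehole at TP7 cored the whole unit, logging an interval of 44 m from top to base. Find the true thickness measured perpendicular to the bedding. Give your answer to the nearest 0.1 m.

42.0 m

Two edge vectors: TP7→TP8 = (107, -233, 49.3), TP7→TP9 = (238, -258, 37.9).
Normal n = (TP7→TP8) × (TP7→TP9) = (3888.7, 7678.1, 27848).
So ∂z/∂E = −n_x/n_z = −0.13964 and ∂z/∂N = −n_y/n_z = −0.27571.
|∇z| = √(a²+b²) = 0.30906, so dip δ = arctan(0.30906) = 17.17°.
True thickness = vertical thickness × cos δ = 44 × cos 17.17° = 42.0 m.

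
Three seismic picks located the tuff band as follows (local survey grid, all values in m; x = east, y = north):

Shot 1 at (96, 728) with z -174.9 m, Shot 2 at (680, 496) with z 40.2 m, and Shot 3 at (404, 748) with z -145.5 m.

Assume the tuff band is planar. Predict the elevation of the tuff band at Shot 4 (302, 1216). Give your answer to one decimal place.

Two edge vectors: Shot 1→Shot 2 = (584, -232, 215.1), Shot 1→Shot 3 = (308, 20, 29.4).
Normal n = (Shot 1→Shot 2) × (Shot 1→Shot 3) = (-11122.8, 49081.2, 83136).
So ∂z/∂x = −n_x/n_z = 0.133790 and ∂z/∂y = −n_y/n_z = −0.590372.
Intercept c from Shot 1: -174.9 − 12.84 + 429.79 = 242.05.
At (302, 1216): z = 40.4 − 717.9 + 242.05 = -435.4 m.

-435.4 m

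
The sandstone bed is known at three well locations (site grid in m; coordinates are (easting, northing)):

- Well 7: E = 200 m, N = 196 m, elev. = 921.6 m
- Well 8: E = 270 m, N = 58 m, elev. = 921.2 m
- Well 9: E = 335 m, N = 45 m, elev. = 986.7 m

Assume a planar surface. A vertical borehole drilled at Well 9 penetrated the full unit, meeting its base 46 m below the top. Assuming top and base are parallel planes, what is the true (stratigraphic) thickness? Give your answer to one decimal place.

Let the plane be z = a·E + b·N + c.
Well 8−Well 7: 70a − 138b = −0.4;  Well 9−Well 7: 135a − 151b = 65.1.
Solving gives a = 1.12211, b = 0.57208.
|∇z| = √(a²+b²) = 1.25953, so dip δ = arctan(1.25953) = 51.55°.
True thickness = vertical thickness × cos δ = 46 × cos 51.55° = 28.6 m.

28.6 m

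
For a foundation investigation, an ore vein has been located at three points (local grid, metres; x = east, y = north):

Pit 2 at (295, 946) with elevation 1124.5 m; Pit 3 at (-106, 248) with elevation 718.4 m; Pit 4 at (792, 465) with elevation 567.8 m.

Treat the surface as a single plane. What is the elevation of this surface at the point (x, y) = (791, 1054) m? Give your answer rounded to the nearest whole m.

1032 m

Let the plane be z = a·x + b·y + c.
Pit 3−Pit 2: −401a − 698b = −406.1;  Pit 4−Pit 2: 497a − 481b = −556.7.
Solving gives a = −0.35800, b = 0.78747.
Then c = 1124.5 − a·295 − b·946 = 485.16.
At (791, 1054): z = −283.2 + 830.0 + 485.16 = 1032.0 m.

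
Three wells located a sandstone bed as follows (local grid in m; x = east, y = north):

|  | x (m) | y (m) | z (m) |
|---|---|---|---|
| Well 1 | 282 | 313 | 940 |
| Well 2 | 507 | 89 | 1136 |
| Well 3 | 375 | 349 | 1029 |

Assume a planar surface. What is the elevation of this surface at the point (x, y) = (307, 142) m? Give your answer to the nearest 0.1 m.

952.7 m

Let the plane be z = a·x + b·y + c.
Well 2−Well 1: 225a − 224b = 196;  Well 3−Well 1: 93a + 36b = 89.
Solving gives a = 0.93295, b = 0.06211.
Then c = 940 − a·282 − b·313 = 657.47.
At (307, 142): z = 286.4 + 8.8 + 657.47 = 952.7 m.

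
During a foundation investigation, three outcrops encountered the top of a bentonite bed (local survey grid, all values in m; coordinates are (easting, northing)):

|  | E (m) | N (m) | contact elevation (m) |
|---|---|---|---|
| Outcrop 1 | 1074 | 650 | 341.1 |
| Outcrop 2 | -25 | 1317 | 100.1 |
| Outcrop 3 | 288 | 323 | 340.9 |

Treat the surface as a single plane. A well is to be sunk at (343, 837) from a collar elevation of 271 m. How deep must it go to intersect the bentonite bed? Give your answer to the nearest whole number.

35 m

Let the plane be z = a·E + b·N + c.
Outcrop 2−Outcrop 1: −1099a + 667b = −241;  Outcrop 3−Outcrop 1: −786a − 327b = −0.2.
Solving gives a = 0.08934, b = −0.21412.
Then c = 341.1 − a·1074 − b·650 = 384.33.
At (343, 837): z_contact = 30.6 − 179.2 + 384.33 = 235.8 m.
Depth below ground = 271 − 235.8 = 35 m.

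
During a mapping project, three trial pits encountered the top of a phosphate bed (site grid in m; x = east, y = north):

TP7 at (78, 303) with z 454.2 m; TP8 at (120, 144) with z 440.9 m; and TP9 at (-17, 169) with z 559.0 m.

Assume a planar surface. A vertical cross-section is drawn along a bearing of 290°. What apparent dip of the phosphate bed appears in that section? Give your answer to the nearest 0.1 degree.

38.1°

Let the plane be z = a·x + b·y + c.
TP8−TP7: 42a − 159b = −13.3;  TP9−TP7: −95a − 134b = 104.8.
Solving gives a = −0.88966, b = −0.15136.
Unit vector along 290° is (sin 290°, cos 290°) = (-0.9397, 0.3420).
Slope in that direction = a·(-0.9397) + b·(0.3420) = 0.78424.
Apparent dip = arctan|0.78424| = 38.1° (true dip is 42.1°, so apparent ≤ true as expected).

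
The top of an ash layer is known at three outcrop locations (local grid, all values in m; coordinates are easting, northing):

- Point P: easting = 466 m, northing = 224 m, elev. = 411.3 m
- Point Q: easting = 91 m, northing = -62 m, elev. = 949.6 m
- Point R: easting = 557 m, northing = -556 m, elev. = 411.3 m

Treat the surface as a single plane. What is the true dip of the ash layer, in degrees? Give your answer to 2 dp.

Let the plane be z = a·easting + b·northing + c.
Point Q−Point P: −375a − 286b = 538.3;  Point R−Point P: 91a − 780b = 0.
Solving gives a = −1.31818, b = −0.15379.
Gradient magnitude |∇z| = √(a² + b²) = √(1.73759 + 0.02365) = 1.32712.
True dip = arctan(1.32712) = 53.00°, dipping toward E (azimuth ≈ 083°).

53.00°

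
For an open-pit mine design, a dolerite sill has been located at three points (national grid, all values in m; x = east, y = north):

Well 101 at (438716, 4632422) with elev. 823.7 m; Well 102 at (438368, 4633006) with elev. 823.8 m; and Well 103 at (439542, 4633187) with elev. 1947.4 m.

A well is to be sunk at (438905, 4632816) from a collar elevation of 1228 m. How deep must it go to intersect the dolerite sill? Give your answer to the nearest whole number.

33 m

Two edge vectors: Well 101→Well 102 = (-348, 584, 0.1), Well 101→Well 103 = (826, 765, 1123.7).
Normal n = (Well 101→Well 102) × (Well 101→Well 103) = (656164.3, 391130.2, -748604).
So ∂z/∂x = −n_x/n_z = 0.87651722 and ∂z/∂y = −n_y/n_z = 0.52247944.
Intercept c from Well 101: 823.7 − 384542.13 − 2420345.26 = −2804063.69.
At (438905, 4632816): z_contact = 384707.8 + 2420551.1 − 2804063.69 = 1195.2 m.
Depth below ground = 1228 − 1195.2 = 33 m.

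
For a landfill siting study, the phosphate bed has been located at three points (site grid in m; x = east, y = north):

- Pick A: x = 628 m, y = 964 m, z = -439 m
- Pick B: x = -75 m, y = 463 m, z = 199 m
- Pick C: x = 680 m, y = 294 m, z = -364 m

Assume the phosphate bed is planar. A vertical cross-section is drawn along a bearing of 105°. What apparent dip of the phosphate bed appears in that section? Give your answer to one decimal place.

35.5°

Two edge vectors: Pick A→Pick B = (-703, -501, 638), Pick A→Pick C = (52, -670, 75).
Normal n = (Pick A→Pick B) × (Pick A→Pick C) = (389885, 85901, 497062).
So ∂z/∂x = −n_x/n_z = −0.78438 and ∂z/∂y = −n_y/n_z = −0.17282.
Unit vector along 105° is (sin 105°, cos 105°) = (0.9659, -0.2588).
Slope in that direction = a·(0.9659) + b·(-0.2588) = −0.71292.
Apparent dip = arctan|0.71292| = 35.5° (true dip is 38.8°, so apparent ≤ true as expected).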